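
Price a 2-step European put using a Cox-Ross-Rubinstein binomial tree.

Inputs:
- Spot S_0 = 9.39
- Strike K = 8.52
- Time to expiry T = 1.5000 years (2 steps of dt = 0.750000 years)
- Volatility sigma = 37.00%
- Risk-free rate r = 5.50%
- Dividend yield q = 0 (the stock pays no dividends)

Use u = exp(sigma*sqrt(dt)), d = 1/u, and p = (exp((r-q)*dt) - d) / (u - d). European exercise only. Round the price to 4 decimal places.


dt = T/N = 0.750000
u = exp(sigma*sqrt(dt)) = 1.377719; d = 1/u = 0.725837
p = (exp((r-q)*dt) - d) / (u - d) = 0.485173
Discount per step: exp(-r*dt) = 0.959589
Stock lattice S(k, i) with i counting down-moves:
  k=0: S(0,0) = 9.3900
  k=1: S(1,0) = 12.9368; S(1,1) = 6.8156
  k=2: S(2,0) = 17.8233; S(2,1) = 9.3900; S(2,2) = 4.9470
Terminal payoffs V(N, i) = max(K - S_T, 0):
  V(2,0) = 0.000000; V(2,1) = 0.000000; V(2,2) = 3.572974
Backward induction: V(k, i) = exp(-r*dt) * [p * V(k+1, i) + (1-p) * V(k+1, i+1)].
  V(1,0) = exp(-r*dt) * [p*0.000000 + (1-p)*0.000000] = 0.000000
  V(1,1) = exp(-r*dt) * [p*0.000000 + (1-p)*3.572974] = 1.765131
  V(0,0) = exp(-r*dt) * [p*0.000000 + (1-p)*1.765131] = 0.872015

Answer: Price = V(0,0) = 0.8720


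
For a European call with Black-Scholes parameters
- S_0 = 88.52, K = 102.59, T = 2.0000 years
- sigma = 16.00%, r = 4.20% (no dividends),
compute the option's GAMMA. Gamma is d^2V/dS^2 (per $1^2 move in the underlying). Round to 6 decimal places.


Answer: Gamma = 0.019640

Derivation:
d1 = -0.1675487172; d2 = -0.3938228872
phi(d1) = 0.3933817284; exp(-qT) = 1.0000000000; exp(-rT) = 0.9194312561
Gamma = exp(-qT) * phi(d1) / (S * sigma * sqrt(T)) = 1.0000000000 * 0.3933817284 / (88.5200 * 0.1600 * 1.4142135624) = 0.019640


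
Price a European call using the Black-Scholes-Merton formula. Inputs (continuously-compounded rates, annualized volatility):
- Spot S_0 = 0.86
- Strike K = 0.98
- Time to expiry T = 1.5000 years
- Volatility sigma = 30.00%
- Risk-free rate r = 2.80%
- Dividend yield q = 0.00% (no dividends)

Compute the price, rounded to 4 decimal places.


Answer: Price = 0.0951

Derivation:
d1 = (ln(S/K) + (r - q + 0.5*sigma^2) * T) / (sigma * sqrt(T)) = -0.05748186
d2 = d1 - sigma * sqrt(T) = -0.42490532
exp(-rT) = 0.95886978; exp(-qT) = 1.00000000
C = S_0 * exp(-qT) * N(d1) - K * exp(-rT) * N(d2)
N(d1) = 0.47708068; N(d2) = 0.33545285
C = 0.8600 * 1.00000000 * 0.47708068 - 0.9800 * 0.95886978 * 0.33545285 = 0.0951


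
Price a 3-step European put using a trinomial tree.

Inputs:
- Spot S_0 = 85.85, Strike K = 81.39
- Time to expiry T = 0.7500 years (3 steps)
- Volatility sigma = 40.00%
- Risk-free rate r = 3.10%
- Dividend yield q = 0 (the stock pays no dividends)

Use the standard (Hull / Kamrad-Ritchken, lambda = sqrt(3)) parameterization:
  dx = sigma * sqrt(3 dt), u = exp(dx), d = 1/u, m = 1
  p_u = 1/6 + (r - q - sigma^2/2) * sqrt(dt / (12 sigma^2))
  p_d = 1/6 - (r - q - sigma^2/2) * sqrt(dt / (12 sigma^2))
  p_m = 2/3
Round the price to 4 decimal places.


dt = T/N = 0.250000; dx = sigma*sqrt(3*dt) = 0.346410
u = exp(dx) = 1.413982; d = 1/u = 0.707222
p_u = 0.148985, p_m = 0.666667, p_d = 0.184348
Discount per step: exp(-r*dt) = 0.992280
Stock lattice S(k, j) with j the centered position index:
  k=0: S(0,+0) = 85.8500
  k=1: S(1,-1) = 60.7150; S(1,+0) = 85.8500; S(1,+1) = 121.3904
  k=2: S(2,-2) = 42.9390; S(2,-1) = 60.7150; S(2,+0) = 85.8500; S(2,+1) = 121.3904; S(2,+2) = 171.6439
  k=3: S(3,-3) = 30.3674; S(3,-2) = 42.9390; S(3,-1) = 60.7150; S(3,+0) = 85.8500; S(3,+1) = 121.3904; S(3,+2) = 171.6439; S(3,+3) = 242.7014
Terminal payoffs V(N, j) = max(K - S_T, 0):
  V(3,-3) = 51.022556; V(3,-2) = 38.450967; V(3,-1) = 20.674961; V(3,+0) = 0.000000; V(3,+1) = 0.000000; V(3,+2) = 0.000000; V(3,+3) = 0.000000
Backward induction: V(k, j) = exp(-r*dt) * [p_u * V(k+1, j+1) + p_m * V(k+1, j) + p_d * V(k+1, j-1)]
  V(2,-2) = exp(-r*dt) * [p_u*20.674961 + p_m*38.450967 + p_d*51.022556] = 37.825862
  V(2,-1) = exp(-r*dt) * [p_u*0.000000 + p_m*20.674961 + p_d*38.450967] = 20.710537
  V(2,+0) = exp(-r*dt) * [p_u*0.000000 + p_m*0.000000 + p_d*20.674961] = 3.781964
  V(2,+1) = exp(-r*dt) * [p_u*0.000000 + p_m*0.000000 + p_d*0.000000] = 0.000000
  V(2,+2) = exp(-r*dt) * [p_u*0.000000 + p_m*0.000000 + p_d*0.000000] = 0.000000
  V(1,-1) = exp(-r*dt) * [p_u*3.781964 + p_m*20.710537 + p_d*37.825862] = 21.178831
  V(1,+0) = exp(-r*dt) * [p_u*0.000000 + p_m*3.781964 + p_d*20.710537] = 6.290316
  V(1,+1) = exp(-r*dt) * [p_u*0.000000 + p_m*0.000000 + p_d*3.781964] = 0.691815
  V(0,+0) = exp(-r*dt) * [p_u*0.691815 + p_m*6.290316 + p_d*21.178831] = 8.137579

Answer: Price = V(0,0) = 8.1376


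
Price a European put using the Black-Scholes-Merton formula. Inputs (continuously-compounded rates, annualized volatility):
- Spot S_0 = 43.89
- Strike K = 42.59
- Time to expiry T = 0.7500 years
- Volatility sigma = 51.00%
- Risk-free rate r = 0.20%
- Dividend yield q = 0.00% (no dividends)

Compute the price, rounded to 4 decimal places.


Answer: Price = 6.8890

Derivation:
d1 = (ln(S/K) + (r - q + 0.5*sigma^2) * T) / (sigma * sqrt(T)) = 0.29230796
d2 = d1 - sigma * sqrt(T) = -0.14936500
exp(-rT) = 0.99850112; exp(-qT) = 1.00000000
P = K * exp(-rT) * N(-d2) - S_0 * exp(-qT) * N(-d1)
N(-d1) = 0.38502559; N(-d2) = 0.55936719
P = 42.5900 * 0.99850112 * 0.55936719 - 43.8900 * 1.00000000 * 0.38502559 = 6.8890


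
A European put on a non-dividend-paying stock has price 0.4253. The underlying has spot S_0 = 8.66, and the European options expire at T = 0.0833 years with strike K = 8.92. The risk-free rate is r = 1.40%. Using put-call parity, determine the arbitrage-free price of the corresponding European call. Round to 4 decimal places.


Put-call parity: C - P = S_0 * exp(-qT) - K * exp(-rT).
S_0 * exp(-qT) = 8.6600 * 1.00000000 = 8.66000000
K * exp(-rT) = 8.9200 * 0.99883448 = 8.90960356
C = P + S*exp(-qT) - K*exp(-rT)
C = 0.4253 + 8.66000000 - 8.90960356 = 0.1757

Answer: Call price = 0.1757


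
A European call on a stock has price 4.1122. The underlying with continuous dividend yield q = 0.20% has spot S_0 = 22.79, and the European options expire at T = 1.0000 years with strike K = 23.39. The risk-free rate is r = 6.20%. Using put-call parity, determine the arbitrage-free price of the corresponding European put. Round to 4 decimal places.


Answer: Put price = 3.3516

Derivation:
Put-call parity: C - P = S_0 * exp(-qT) - K * exp(-rT).
S_0 * exp(-qT) = 22.7900 * 0.99800200 = 22.74446555
K * exp(-rT) = 23.3900 * 0.93988289 = 21.98386072
P = C - S*exp(-qT) + K*exp(-rT)
P = 4.1122 - 22.74446555 + 21.98386072 = 3.3516


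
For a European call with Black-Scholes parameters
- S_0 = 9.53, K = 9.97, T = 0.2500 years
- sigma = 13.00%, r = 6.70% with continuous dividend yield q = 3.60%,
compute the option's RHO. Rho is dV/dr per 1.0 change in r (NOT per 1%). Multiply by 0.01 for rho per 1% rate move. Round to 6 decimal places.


Answer: Rho = 0.665974

Derivation:
d1 = -0.5426671740; d2 = -0.6076671740
phi(d1) = 0.3443205018; exp(-qT) = 0.9910403788; exp(-rT) = 0.9833895013
N(d2) = 0.2717041193
Rho = K*T*exp(-rT)*N(d2) = 9.9700 * 0.2500 * 0.9833895013 * 0.2717041193 = 0.665974


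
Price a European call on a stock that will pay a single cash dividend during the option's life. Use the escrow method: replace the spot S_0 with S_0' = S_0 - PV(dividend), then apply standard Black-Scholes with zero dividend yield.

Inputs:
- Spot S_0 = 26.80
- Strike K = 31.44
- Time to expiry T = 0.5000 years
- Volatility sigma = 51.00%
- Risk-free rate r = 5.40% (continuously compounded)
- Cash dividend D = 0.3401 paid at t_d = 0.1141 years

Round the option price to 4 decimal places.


Answer: Price = 2.3356

Derivation:
PV(D) = D * exp(-r * t_d) = 0.3401 * 0.99385754 = 0.33801095
S_0' = S_0 - PV(D) = 26.8000 - 0.33801095 = 26.46198905
d1 = (ln(S_0'/K) + (r + sigma^2/2)*T) / (sigma*sqrt(T)) = -0.22279864
d2 = d1 - sigma*sqrt(T) = -0.58342310
exp(-rT) = 0.97336124
N(d1) = 0.41184611; N(d2) = 0.27980426
C = S_0' * N(d1) - K * exp(-rT) * N(d2) = 26.46198905 * 0.41184611 - 31.4400 * 0.97336124 * 0.27980426 = 2.3356


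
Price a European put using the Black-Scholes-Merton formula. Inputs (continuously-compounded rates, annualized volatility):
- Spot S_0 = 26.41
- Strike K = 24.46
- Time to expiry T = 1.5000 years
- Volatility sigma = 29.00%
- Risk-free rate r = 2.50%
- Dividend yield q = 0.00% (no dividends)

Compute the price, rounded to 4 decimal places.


Answer: Price = 2.2749

Derivation:
d1 = (ln(S/K) + (r - q + 0.5*sigma^2) * T) / (sigma * sqrt(T)) = 0.49912885
d2 = d1 - sigma * sqrt(T) = 0.14395284
exp(-rT) = 0.96319442; exp(-qT) = 1.00000000
P = K * exp(-rT) * N(-d2) - S_0 * exp(-qT) * N(-d1)
N(-d1) = 0.30884431; N(-d2) = 0.44276885
P = 24.4600 * 0.96319442 * 0.44276885 - 26.4100 * 1.00000000 * 0.30884431 = 2.2749


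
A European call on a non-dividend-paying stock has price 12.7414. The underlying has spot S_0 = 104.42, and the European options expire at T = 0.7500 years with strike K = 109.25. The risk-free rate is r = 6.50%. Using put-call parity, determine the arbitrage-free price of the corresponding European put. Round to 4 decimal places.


Put-call parity: C - P = S_0 * exp(-qT) - K * exp(-rT).
S_0 * exp(-qT) = 104.4200 * 1.00000000 = 104.42000000
K * exp(-rT) = 109.2500 * 0.95241920 = 104.05179812
P = C - S*exp(-qT) + K*exp(-rT)
P = 12.7414 - 104.42000000 + 104.05179812 = 12.3732

Answer: Put price = 12.3732


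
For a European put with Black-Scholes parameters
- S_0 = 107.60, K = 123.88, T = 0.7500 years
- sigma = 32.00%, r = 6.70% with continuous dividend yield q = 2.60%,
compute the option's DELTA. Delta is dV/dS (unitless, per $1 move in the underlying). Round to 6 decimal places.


d1 = -0.2588791964; d2 = -0.5360073256
phi(d1) = 0.3857955348; exp(-qT) = 0.9806888952; exp(-rT) = 0.9509916469
N(-d1) = 0.6021357750
Delta = -exp(-qT) * N(-d1) = -0.9806888952 * 0.6021357750 = -0.590508

Answer: Delta = -0.590508


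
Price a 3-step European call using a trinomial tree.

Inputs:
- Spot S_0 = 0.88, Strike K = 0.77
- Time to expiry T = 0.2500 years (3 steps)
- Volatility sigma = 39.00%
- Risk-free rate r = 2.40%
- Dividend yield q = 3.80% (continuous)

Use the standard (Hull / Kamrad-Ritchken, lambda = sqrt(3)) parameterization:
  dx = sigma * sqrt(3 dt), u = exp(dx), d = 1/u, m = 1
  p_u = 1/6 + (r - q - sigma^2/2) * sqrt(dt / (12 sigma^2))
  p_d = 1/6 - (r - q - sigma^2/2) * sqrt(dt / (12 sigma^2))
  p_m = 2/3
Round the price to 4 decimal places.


dt = T/N = 0.083333; dx = sigma*sqrt(3*dt) = 0.195000
u = exp(dx) = 1.215311; d = 1/u = 0.822835
p_u = 0.147425, p_m = 0.666667, p_d = 0.185908
Discount per step: exp(-r*dt) = 0.998002
Stock lattice S(k, j) with j the centered position index:
  k=0: S(0,+0) = 0.8800
  k=1: S(1,-1) = 0.7241; S(1,+0) = 0.8800; S(1,+1) = 1.0695
  k=2: S(2,-2) = 0.5958; S(2,-1) = 0.7241; S(2,+0) = 0.8800; S(2,+1) = 1.0695; S(2,+2) = 1.2997
  k=3: S(3,-3) = 0.4903; S(3,-2) = 0.5958; S(3,-1) = 0.7241; S(3,+0) = 0.8800; S(3,+1) = 1.0695; S(3,+2) = 1.2997; S(3,+3) = 1.5796
Terminal payoffs V(N, j) = max(S_T - K, 0):
  V(3,-3) = 0.000000; V(3,-2) = 0.000000; V(3,-1) = 0.000000; V(3,+0) = 0.110000; V(3,+1) = 0.299474; V(3,+2) = 0.529743; V(3,+3) = 0.809592
Backward induction: V(k, j) = exp(-r*dt) * [p_u * V(k+1, j+1) + p_m * V(k+1, j) + p_d * V(k+1, j-1)]
  V(2,-2) = exp(-r*dt) * [p_u*0.000000 + p_m*0.000000 + p_d*0.000000] = 0.000000
  V(2,-1) = exp(-r*dt) * [p_u*0.110000 + p_m*0.000000 + p_d*0.000000] = 0.016184
  V(2,+0) = exp(-r*dt) * [p_u*0.299474 + p_m*0.110000 + p_d*0.000000] = 0.117249
  V(2,+1) = exp(-r*dt) * [p_u*0.529743 + p_m*0.299474 + p_d*0.110000] = 0.297601
  V(2,+2) = exp(-r*dt) * [p_u*0.809592 + p_m*0.529743 + p_d*0.299474] = 0.527136
  V(1,-1) = exp(-r*dt) * [p_u*0.117249 + p_m*0.016184 + p_d*0.000000] = 0.028019
  V(1,+0) = exp(-r*dt) * [p_u*0.297601 + p_m*0.117249 + p_d*0.016184] = 0.124799
  V(1,+1) = exp(-r*dt) * [p_u*0.527136 + p_m*0.297601 + p_d*0.117249] = 0.297316
  V(0,+0) = exp(-r*dt) * [p_u*0.297316 + p_m*0.124799 + p_d*0.028019] = 0.131976

Answer: Price = V(0,0) = 0.1320


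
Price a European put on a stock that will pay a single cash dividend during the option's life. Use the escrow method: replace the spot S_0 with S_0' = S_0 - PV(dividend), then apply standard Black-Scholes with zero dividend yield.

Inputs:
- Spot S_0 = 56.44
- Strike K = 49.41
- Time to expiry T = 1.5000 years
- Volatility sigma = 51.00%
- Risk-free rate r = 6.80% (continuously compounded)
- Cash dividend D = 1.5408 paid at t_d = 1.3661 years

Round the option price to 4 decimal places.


Answer: Price = 7.6668

Derivation:
PV(D) = D * exp(-r * t_d) = 1.5408 * 0.91128936 = 1.40411465
S_0' = S_0 - PV(D) = 56.4400 - 1.40411465 = 55.03588535
d1 = (ln(S_0'/K) + (r + sigma^2/2)*T) / (sigma*sqrt(T)) = 0.64824641
d2 = d1 - sigma*sqrt(T) = 0.02362653
exp(-rT) = 0.90302955
N(-d1) = 0.25841279; N(-d2) = 0.49057526
P = K * exp(-rT) * N(-d2) - S_0' * N(-d1) = 49.4100 * 0.90302955 * 0.49057526 - 55.03588535 * 0.25841279 = 7.6668


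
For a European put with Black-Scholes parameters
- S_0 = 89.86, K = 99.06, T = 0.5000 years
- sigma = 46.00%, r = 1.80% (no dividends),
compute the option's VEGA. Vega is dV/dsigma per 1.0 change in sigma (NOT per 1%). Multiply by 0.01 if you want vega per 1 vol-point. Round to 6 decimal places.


Answer: Vega = 25.197896

Derivation:
d1 = -0.1093642815; d2 = -0.4346334008
phi(d1) = 0.3965636163; exp(-qT) = 1.0000000000; exp(-rT) = 0.9910403788
Vega = S * exp(-qT) * phi(d1) * sqrt(T) = 89.8600 * 1.0000000000 * 0.3965636163 * 0.7071067812 = 25.197896


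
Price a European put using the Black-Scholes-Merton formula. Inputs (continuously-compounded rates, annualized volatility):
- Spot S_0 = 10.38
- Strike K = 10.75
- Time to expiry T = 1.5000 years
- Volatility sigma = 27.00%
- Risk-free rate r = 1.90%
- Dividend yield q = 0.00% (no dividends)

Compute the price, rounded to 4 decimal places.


Answer: Price = 1.4018

Derivation:
d1 = (ln(S/K) + (r - q + 0.5*sigma^2) * T) / (sigma * sqrt(T)) = 0.14560893
d2 = d1 - sigma * sqrt(T) = -0.18507219
exp(-rT) = 0.97190229; exp(-qT) = 1.00000000
P = K * exp(-rT) * N(-d2) - S_0 * exp(-qT) * N(-d1)
N(-d1) = 0.44211506; N(-d2) = 0.57341379
P = 10.7500 * 0.97190229 * 0.57341379 - 10.3800 * 1.00000000 * 0.44211506 = 1.4018


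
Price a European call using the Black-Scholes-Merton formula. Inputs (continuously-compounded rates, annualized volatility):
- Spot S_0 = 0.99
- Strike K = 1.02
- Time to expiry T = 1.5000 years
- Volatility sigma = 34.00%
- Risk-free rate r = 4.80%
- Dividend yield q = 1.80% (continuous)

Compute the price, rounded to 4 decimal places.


Answer: Price = 0.1651

Derivation:
d1 = (ln(S/K) + (r - q + 0.5*sigma^2) * T) / (sigma * sqrt(T)) = 0.24458164
d2 = d1 - sigma * sqrt(T) = -0.17183162
exp(-rT) = 0.93053090; exp(-qT) = 0.97336124
C = S_0 * exp(-qT) * N(d1) - K * exp(-rT) * N(d2)
N(d1) = 0.59660981; N(d2) = 0.43178495
C = 0.9900 * 0.97336124 * 0.59660981 - 1.0200 * 0.93053090 * 0.43178495 = 0.1651


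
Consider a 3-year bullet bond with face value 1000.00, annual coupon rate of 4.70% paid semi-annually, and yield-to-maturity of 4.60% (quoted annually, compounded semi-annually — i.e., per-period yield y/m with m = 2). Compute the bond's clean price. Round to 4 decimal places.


Coupon per period c = face * coupon_rate / m = 23.500000
Periods per year m = 2; per-period yield y/m = 0.023000
Number of cashflows N = 6
Cashflows (t years, CF_t, discount factor 1/(1+y/m)^(m*t), PV):
  t = 0.5000: CF_t = 23.500000, DF = 0.977517, PV = 22.971652
  t = 1.0000: CF_t = 23.500000, DF = 0.955540, PV = 22.455183
  t = 1.5000: CF_t = 23.500000, DF = 0.934056, PV = 21.950325
  t = 2.0000: CF_t = 23.500000, DF = 0.913056, PV = 21.456818
  t = 2.5000: CF_t = 23.500000, DF = 0.892528, PV = 20.974407
  t = 3.0000: CF_t = 1023.500000, DF = 0.872461, PV = 892.964194
Price P = sum_t PV_t = 1002.772579

Answer: Price = 1002.7726


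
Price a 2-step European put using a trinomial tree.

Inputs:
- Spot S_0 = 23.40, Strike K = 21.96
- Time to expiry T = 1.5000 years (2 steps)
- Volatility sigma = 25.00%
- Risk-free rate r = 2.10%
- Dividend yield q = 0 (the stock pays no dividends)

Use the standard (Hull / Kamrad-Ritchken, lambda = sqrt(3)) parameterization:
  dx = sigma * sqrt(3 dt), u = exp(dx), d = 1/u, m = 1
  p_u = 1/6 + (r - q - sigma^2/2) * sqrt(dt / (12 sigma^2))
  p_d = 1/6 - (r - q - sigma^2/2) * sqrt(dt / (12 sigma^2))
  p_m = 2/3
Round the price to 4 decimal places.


Answer: Price = V(0,0) = 1.6742

Derivation:
dt = T/N = 0.750000; dx = sigma*sqrt(3*dt) = 0.375000
u = exp(dx) = 1.454991; d = 1/u = 0.687289
p_u = 0.156417, p_m = 0.666667, p_d = 0.176917
Discount per step: exp(-r*dt) = 0.984373
Stock lattice S(k, j) with j the centered position index:
  k=0: S(0,+0) = 23.4000
  k=1: S(1,-1) = 16.0826; S(1,+0) = 23.4000; S(1,+1) = 34.0468
  k=2: S(2,-2) = 11.0534; S(2,-1) = 16.0826; S(2,+0) = 23.4000; S(2,+1) = 34.0468; S(2,+2) = 49.5378
Terminal payoffs V(N, j) = max(K - S_T, 0):
  V(2,-2) = 10.906623; V(2,-1) = 5.877431; V(2,+0) = 0.000000; V(2,+1) = 0.000000; V(2,+2) = 0.000000
Backward induction: V(k, j) = exp(-r*dt) * [p_u * V(k+1, j+1) + p_m * V(k+1, j) + p_d * V(k+1, j-1)]
  V(1,-1) = exp(-r*dt) * [p_u*0.000000 + p_m*5.877431 + p_d*10.906623] = 5.756468
  V(1,+0) = exp(-r*dt) * [p_u*0.000000 + p_m*0.000000 + p_d*5.877431] = 1.023567
  V(1,+1) = exp(-r*dt) * [p_u*0.000000 + p_m*0.000000 + p_d*0.000000] = 0.000000
  V(0,+0) = exp(-r*dt) * [p_u*0.000000 + p_m*1.023567 + p_d*5.756468] = 1.674215


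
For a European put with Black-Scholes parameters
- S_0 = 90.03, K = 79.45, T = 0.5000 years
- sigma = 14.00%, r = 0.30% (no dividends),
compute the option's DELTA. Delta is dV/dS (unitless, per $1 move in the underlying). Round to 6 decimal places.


Answer: Delta = -0.092173

Derivation:
d1 = 1.3274925234; d2 = 1.2284975740
phi(d1) = 0.1652895106; exp(-qT) = 1.0000000000; exp(-rT) = 0.9985011244
N(-d1) = 0.0921729058
Delta = -exp(-qT) * N(-d1) = -1.0000000000 * 0.0921729058 = -0.092173


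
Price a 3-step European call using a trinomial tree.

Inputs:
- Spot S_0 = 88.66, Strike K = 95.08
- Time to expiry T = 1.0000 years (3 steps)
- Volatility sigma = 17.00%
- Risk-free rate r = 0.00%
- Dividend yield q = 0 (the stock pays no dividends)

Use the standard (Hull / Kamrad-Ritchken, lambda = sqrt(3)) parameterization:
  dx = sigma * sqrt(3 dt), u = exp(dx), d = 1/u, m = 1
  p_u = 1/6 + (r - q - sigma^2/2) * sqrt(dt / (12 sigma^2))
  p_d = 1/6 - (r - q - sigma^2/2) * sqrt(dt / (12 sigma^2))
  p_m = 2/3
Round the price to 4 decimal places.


dt = T/N = 0.333333; dx = sigma*sqrt(3*dt) = 0.170000
u = exp(dx) = 1.185305; d = 1/u = 0.843665
p_u = 0.152500, p_m = 0.666667, p_d = 0.180833
Discount per step: exp(-r*dt) = 1.000000
Stock lattice S(k, j) with j the centered position index:
  k=0: S(0,+0) = 88.6600
  k=1: S(1,-1) = 74.7993; S(1,+0) = 88.6600; S(1,+1) = 105.0891
  k=2: S(2,-2) = 63.1056; S(2,-1) = 74.7993; S(2,+0) = 88.6600; S(2,+1) = 105.0891; S(2,+2) = 124.5627
  k=3: S(3,-3) = 53.2399; S(3,-2) = 63.1056; S(3,-1) = 74.7993; S(3,+0) = 88.6600; S(3,+1) = 105.0891; S(3,+2) = 124.5627; S(3,+3) = 147.6447
Terminal payoffs V(N, j) = max(S_T - K, 0):
  V(3,-3) = 0.000000; V(3,-2) = 0.000000; V(3,-1) = 0.000000; V(3,+0) = 0.000000; V(3,+1) = 10.009128; V(3,+2) = 29.482653; V(3,+3) = 52.564717
Backward induction: V(k, j) = exp(-r*dt) * [p_u * V(k+1, j+1) + p_m * V(k+1, j) + p_d * V(k+1, j-1)]
  V(2,-2) = exp(-r*dt) * [p_u*0.000000 + p_m*0.000000 + p_d*0.000000] = 0.000000
  V(2,-1) = exp(-r*dt) * [p_u*0.000000 + p_m*0.000000 + p_d*0.000000] = 0.000000
  V(2,+0) = exp(-r*dt) * [p_u*10.009128 + p_m*0.000000 + p_d*0.000000] = 1.526392
  V(2,+1) = exp(-r*dt) * [p_u*29.482653 + p_m*10.009128 + p_d*0.000000] = 11.168857
  V(2,+2) = exp(-r*dt) * [p_u*52.564717 + p_m*29.482653 + p_d*10.009128] = 29.481206
  V(1,-1) = exp(-r*dt) * [p_u*1.526392 + p_m*0.000000 + p_d*0.000000] = 0.232775
  V(1,+0) = exp(-r*dt) * [p_u*11.168857 + p_m*1.526392 + p_d*0.000000] = 2.720845
  V(1,+1) = exp(-r*dt) * [p_u*29.481206 + p_m*11.168857 + p_d*1.526392] = 12.217811
  V(0,+0) = exp(-r*dt) * [p_u*12.217811 + p_m*2.720845 + p_d*0.232775] = 3.719206

Answer: Price = V(0,0) = 3.7192


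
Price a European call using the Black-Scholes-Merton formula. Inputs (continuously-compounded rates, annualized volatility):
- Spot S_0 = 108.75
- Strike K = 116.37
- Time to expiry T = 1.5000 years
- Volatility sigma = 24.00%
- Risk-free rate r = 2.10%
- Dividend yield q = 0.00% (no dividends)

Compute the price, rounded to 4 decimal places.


Answer: Price = 11.0328

Derivation:
d1 = (ln(S/K) + (r - q + 0.5*sigma^2) * T) / (sigma * sqrt(T)) = 0.02373590
d2 = d1 - sigma * sqrt(T) = -0.27020287
exp(-rT) = 0.96899096; exp(-qT) = 1.00000000
C = S_0 * exp(-qT) * N(d1) - K * exp(-rT) * N(d2)
N(d1) = 0.50946836; N(d2) = 0.39350209
C = 108.7500 * 1.00000000 * 0.50946836 - 116.3700 * 0.96899096 * 0.39350209 = 11.0328


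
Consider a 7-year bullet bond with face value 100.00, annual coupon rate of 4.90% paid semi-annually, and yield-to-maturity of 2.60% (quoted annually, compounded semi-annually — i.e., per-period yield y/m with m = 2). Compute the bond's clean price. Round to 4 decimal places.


Coupon per period c = face * coupon_rate / m = 2.450000
Periods per year m = 2; per-period yield y/m = 0.013000
Number of cashflows N = 14
Cashflows (t years, CF_t, discount factor 1/(1+y/m)^(m*t), PV):
  t = 0.5000: CF_t = 2.450000, DF = 0.987167, PV = 2.418559
  t = 1.0000: CF_t = 2.450000, DF = 0.974498, PV = 2.387521
  t = 1.5000: CF_t = 2.450000, DF = 0.961992, PV = 2.356882
  t = 2.0000: CF_t = 2.450000, DF = 0.949647, PV = 2.326635
  t = 2.5000: CF_t = 2.450000, DF = 0.937460, PV = 2.296777
  t = 3.0000: CF_t = 2.450000, DF = 0.925429, PV = 2.267302
  t = 3.5000: CF_t = 2.450000, DF = 0.913553, PV = 2.238206
  t = 4.0000: CF_t = 2.450000, DF = 0.901829, PV = 2.209482
  t = 4.5000: CF_t = 2.450000, DF = 0.890256, PV = 2.181128
  t = 5.0000: CF_t = 2.450000, DF = 0.878831, PV = 2.153137
  t = 5.5000: CF_t = 2.450000, DF = 0.867553, PV = 2.125505
  t = 6.0000: CF_t = 2.450000, DF = 0.856420, PV = 2.098228
  t = 6.5000: CF_t = 2.450000, DF = 0.845429, PV = 2.071301
  t = 7.0000: CF_t = 102.450000, DF = 0.834580, PV = 85.502680
Price P = sum_t PV_t = 114.633343

Answer: Price = 114.6333


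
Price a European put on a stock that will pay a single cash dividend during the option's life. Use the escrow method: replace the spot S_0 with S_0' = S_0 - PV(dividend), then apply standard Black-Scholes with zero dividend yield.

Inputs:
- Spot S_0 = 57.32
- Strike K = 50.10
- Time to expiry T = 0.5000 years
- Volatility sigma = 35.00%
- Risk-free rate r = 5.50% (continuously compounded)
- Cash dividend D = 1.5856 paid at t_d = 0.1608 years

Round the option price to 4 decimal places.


Answer: Price = 2.3761

Derivation:
PV(D) = D * exp(-r * t_d) = 1.5856 * 0.99119499 = 1.57163878
S_0' = S_0 - PV(D) = 57.3200 - 1.57163878 = 55.74836122
d1 = (ln(S_0'/K) + (r + sigma^2/2)*T) / (sigma*sqrt(T)) = 0.66650676
d2 = d1 - sigma*sqrt(T) = 0.41901938
exp(-rT) = 0.97287468
N(-d1) = 0.25254362; N(-d2) = 0.33760098
P = K * exp(-rT) * N(-d2) - S_0' * N(-d1) = 50.1000 * 0.97287468 * 0.33760098 - 55.74836122 * 0.25254362 = 2.3761


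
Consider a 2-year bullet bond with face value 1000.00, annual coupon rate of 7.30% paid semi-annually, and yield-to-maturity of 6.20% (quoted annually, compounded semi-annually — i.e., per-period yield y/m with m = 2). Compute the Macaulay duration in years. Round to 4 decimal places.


Coupon per period c = face * coupon_rate / m = 36.500000
Periods per year m = 2; per-period yield y/m = 0.031000
Number of cashflows N = 4
Cashflows (t years, CF_t, discount factor 1/(1+y/m)^(m*t), PV):
  t = 0.5000: CF_t = 36.500000, DF = 0.969932, PV = 35.402522
  t = 1.0000: CF_t = 36.500000, DF = 0.940768, PV = 34.338043
  t = 1.5000: CF_t = 36.500000, DF = 0.912481, PV = 33.305570
  t = 2.0000: CF_t = 1036.500000, DF = 0.885045, PV = 917.349113
Price P = sum_t PV_t = 1020.395247
Macaulay numerator sum_t t * PV_t:
  t * PV_t at t = 0.5000: 17.701261
  t * PV_t at t = 1.0000: 34.338043
  t * PV_t at t = 1.5000: 49.958355
  t * PV_t at t = 2.0000: 1834.698226
Macaulay duration D = (sum_t t * PV_t) / P = 1936.695884 / 1020.395247 = 1.897986

Answer: Macaulay duration = 1.8980 years


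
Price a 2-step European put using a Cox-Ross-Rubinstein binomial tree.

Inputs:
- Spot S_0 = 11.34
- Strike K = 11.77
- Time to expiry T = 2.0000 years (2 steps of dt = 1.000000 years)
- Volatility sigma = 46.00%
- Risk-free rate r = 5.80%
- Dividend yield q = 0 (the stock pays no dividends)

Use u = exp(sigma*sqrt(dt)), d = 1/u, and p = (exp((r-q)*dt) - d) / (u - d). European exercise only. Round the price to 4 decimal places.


Answer: Price = V(0,0) = 2.1451

Derivation:
dt = T/N = 1.000000
u = exp(sigma*sqrt(dt)) = 1.584074; d = 1/u = 0.631284
p = (exp((r-q)*dt) - d) / (u - d) = 0.449660
Discount per step: exp(-r*dt) = 0.943650
Stock lattice S(k, i) with i counting down-moves:
  k=0: S(0,0) = 11.3400
  k=1: S(1,0) = 17.9634; S(1,1) = 7.1588
  k=2: S(2,0) = 28.4554; S(2,1) = 11.3400; S(2,2) = 4.5192
Terminal payoffs V(N, i) = max(K - S_T, 0):
  V(2,0) = 0.000000; V(2,1) = 0.430000; V(2,2) = 7.250794
Backward induction: V(k, i) = exp(-r*dt) * [p * V(k+1, i) + (1-p) * V(k+1, i+1)].
  V(1,0) = exp(-r*dt) * [p*0.000000 + (1-p)*0.430000] = 0.223311
  V(1,1) = exp(-r*dt) * [p*0.430000 + (1-p)*7.250794] = 3.948003
  V(0,0) = exp(-r*dt) * [p*0.223311 + (1-p)*3.948003] = 2.145067


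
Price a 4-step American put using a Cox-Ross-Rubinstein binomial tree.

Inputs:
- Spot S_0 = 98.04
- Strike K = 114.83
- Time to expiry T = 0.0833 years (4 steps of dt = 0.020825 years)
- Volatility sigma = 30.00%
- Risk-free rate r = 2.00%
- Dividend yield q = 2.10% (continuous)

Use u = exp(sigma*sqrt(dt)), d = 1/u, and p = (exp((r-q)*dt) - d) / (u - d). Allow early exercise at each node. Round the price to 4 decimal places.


dt = T/N = 0.020825
u = exp(sigma*sqrt(dt)) = 1.044243; d = 1/u = 0.957631
p = (exp((r-q)*dt) - d) / (u - d) = 0.488938
Discount per step: exp(-r*dt) = 0.999584
Stock lattice S(k, i) with i counting down-moves:
  k=0: S(0,0) = 98.0400
  k=1: S(1,0) = 102.3776; S(1,1) = 93.8862
  k=2: S(2,0) = 106.9072; S(2,1) = 98.0400; S(2,2) = 89.9083
  k=3: S(3,0) = 111.6371; S(3,1) = 102.3776; S(3,2) = 93.8862; S(3,3) = 86.0990
  k=4: S(4,0) = 116.5763; S(4,1) = 106.9072; S(4,2) = 98.0400; S(4,3) = 89.9083; S(4,4) = 82.4511
Terminal payoffs V(N, i) = max(K - S_T, 0):
  V(4,0) = 0.000000; V(4,1) = 7.922842; V(4,2) = 16.790000; V(4,3) = 24.921693; V(4,4) = 32.378922
Backward induction: V(k, i) = exp(-r*dt) * [p * V(k+1, i) + (1-p) * V(k+1, i+1)]; then take max(V_cont, immediate exercise) for American.
  V(3,0) = exp(-r*dt) * [p*0.000000 + (1-p)*7.922842] = 4.047377; exercise = 3.192905; V(3,0) = max -> 4.047377
  V(3,1) = exp(-r*dt) * [p*7.922842 + (1-p)*16.790000] = 12.449322; exercise = 12.452377; V(3,1) = max -> 12.452377
  V(3,2) = exp(-r*dt) * [p*16.790000 + (1-p)*24.921693] = 20.937076; exercise = 20.943843; V(3,2) = max -> 20.943843
  V(3,3) = exp(-r*dt) * [p*24.921693 + (1-p)*32.378922] = 28.720834; exercise = 28.731006; V(3,3) = max -> 28.731006
  V(2,0) = exp(-r*dt) * [p*4.047377 + (1-p)*12.452377] = 8.339378; exercise = 7.922842; V(2,0) = max -> 8.339378
  V(2,1) = exp(-r*dt) * [p*12.452377 + (1-p)*20.943843] = 16.785049; exercise = 16.790000; V(2,1) = max -> 16.790000
  V(2,2) = exp(-r*dt) * [p*20.943843 + (1-p)*28.731006] = 24.913187; exercise = 24.921693; V(2,2) = max -> 24.921693
  V(1,0) = exp(-r*dt) * [p*8.339378 + (1-p)*16.790000] = 12.652898; exercise = 12.452377; V(1,0) = max -> 12.652898
  V(1,1) = exp(-r*dt) * [p*16.790000 + (1-p)*24.921693] = 20.937076; exercise = 20.943843; V(1,1) = max -> 20.943843
  V(0,0) = exp(-r*dt) * [p*12.652898 + (1-p)*20.943843] = 16.883051; exercise = 16.790000; V(0,0) = max -> 16.883051

Answer: Price = V(0,0) = 16.8831


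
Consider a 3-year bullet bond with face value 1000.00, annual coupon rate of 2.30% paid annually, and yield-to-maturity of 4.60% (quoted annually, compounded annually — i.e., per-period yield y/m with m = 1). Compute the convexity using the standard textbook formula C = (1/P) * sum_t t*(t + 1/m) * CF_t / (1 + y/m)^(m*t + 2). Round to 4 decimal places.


Coupon per period c = face * coupon_rate / m = 23.000000
Periods per year m = 1; per-period yield y/m = 0.046000
Number of cashflows N = 3
Cashflows (t years, CF_t, discount factor 1/(1+y/m)^(m*t), PV):
  t = 1.0000: CF_t = 23.000000, DF = 0.956023, PV = 21.988528
  t = 2.0000: CF_t = 23.000000, DF = 0.913980, PV = 21.021537
  t = 3.0000: CF_t = 1023.000000, DF = 0.873786, PV = 893.882799
Price P = sum_t PV_t = 936.892864
Convexity numerator sum_t t*(t + 1/m) * CF_t / (1+y/m)^(m*t + 2):
  t = 1.0000: term = 40.194143
  t = 2.0000: term = 115.279570
  t = 3.0000: term = 9803.890616
Convexity = (1/P) * sum = 9959.364330 / 936.892864 = 10.630206

Answer: Convexity = 10.6302


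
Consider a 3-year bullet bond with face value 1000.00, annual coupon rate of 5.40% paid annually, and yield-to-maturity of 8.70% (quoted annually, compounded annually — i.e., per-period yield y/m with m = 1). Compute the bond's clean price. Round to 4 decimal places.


Answer: Price = 916.0186

Derivation:
Coupon per period c = face * coupon_rate / m = 54.000000
Periods per year m = 1; per-period yield y/m = 0.087000
Number of cashflows N = 3
Cashflows (t years, CF_t, discount factor 1/(1+y/m)^(m*t), PV):
  t = 1.0000: CF_t = 54.000000, DF = 0.919963, PV = 49.678013
  t = 2.0000: CF_t = 54.000000, DF = 0.846332, PV = 45.701944
  t = 3.0000: CF_t = 1054.000000, DF = 0.778595, PV = 820.638671
Price P = sum_t PV_t = 916.018628


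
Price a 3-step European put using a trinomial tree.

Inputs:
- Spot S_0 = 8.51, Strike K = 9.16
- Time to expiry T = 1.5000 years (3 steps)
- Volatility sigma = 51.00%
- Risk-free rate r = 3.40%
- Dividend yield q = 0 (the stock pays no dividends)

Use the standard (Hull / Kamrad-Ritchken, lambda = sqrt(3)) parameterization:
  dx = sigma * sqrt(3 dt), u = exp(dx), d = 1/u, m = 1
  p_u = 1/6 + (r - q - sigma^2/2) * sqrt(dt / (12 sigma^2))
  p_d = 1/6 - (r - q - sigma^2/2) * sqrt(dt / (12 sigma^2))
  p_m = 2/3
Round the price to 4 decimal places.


dt = T/N = 0.500000; dx = sigma*sqrt(3*dt) = 0.624620
u = exp(dx) = 1.867536; d = 1/u = 0.535465
p_u = 0.128223, p_m = 0.666667, p_d = 0.205110
Discount per step: exp(-r*dt) = 0.983144
Stock lattice S(k, j) with j the centered position index:
  k=0: S(0,+0) = 8.5100
  k=1: S(1,-1) = 4.5568; S(1,+0) = 8.5100; S(1,+1) = 15.8927
  k=2: S(2,-2) = 2.4400; S(2,-1) = 4.5568; S(2,+0) = 8.5100; S(2,+1) = 15.8927; S(2,+2) = 29.6802
  k=3: S(3,-3) = 1.3065; S(3,-2) = 2.4400; S(3,-1) = 4.5568; S(3,+0) = 8.5100; S(3,+1) = 15.8927; S(3,+2) = 29.6802; S(3,+3) = 55.4289
Terminal payoffs V(N, j) = max(K - S_T, 0):
  V(3,-3) = 7.853460; V(3,-2) = 6.719990; V(3,-1) = 4.603193; V(3,+0) = 0.650000; V(3,+1) = 0.000000; V(3,+2) = 0.000000; V(3,+3) = 0.000000
Backward induction: V(k, j) = exp(-r*dt) * [p_u * V(k+1, j+1) + p_m * V(k+1, j) + p_d * V(k+1, j-1)]
  V(2,-2) = exp(-r*dt) * [p_u*4.603193 + p_m*6.719990 + p_d*7.853460] = 6.568436
  V(2,-1) = exp(-r*dt) * [p_u*0.650000 + p_m*4.603193 + p_d*6.719990] = 4.454111
  V(2,+0) = exp(-r*dt) * [p_u*0.000000 + p_m*0.650000 + p_d*4.603193] = 1.354275
  V(2,+1) = exp(-r*dt) * [p_u*0.000000 + p_m*0.000000 + p_d*0.650000] = 0.131074
  V(2,+2) = exp(-r*dt) * [p_u*0.000000 + p_m*0.000000 + p_d*0.000000] = 0.000000
  V(1,-1) = exp(-r*dt) * [p_u*1.354275 + p_m*4.454111 + p_d*6.568436] = 4.414619
  V(1,+0) = exp(-r*dt) * [p_u*0.131074 + p_m*1.354275 + p_d*4.454111] = 1.802338
  V(1,+1) = exp(-r*dt) * [p_u*0.000000 + p_m*0.131074 + p_d*1.354275] = 0.359003
  V(0,+0) = exp(-r*dt) * [p_u*0.359003 + p_m*1.802338 + p_d*4.414619] = 2.116781

Answer: Price = V(0,0) = 2.1168


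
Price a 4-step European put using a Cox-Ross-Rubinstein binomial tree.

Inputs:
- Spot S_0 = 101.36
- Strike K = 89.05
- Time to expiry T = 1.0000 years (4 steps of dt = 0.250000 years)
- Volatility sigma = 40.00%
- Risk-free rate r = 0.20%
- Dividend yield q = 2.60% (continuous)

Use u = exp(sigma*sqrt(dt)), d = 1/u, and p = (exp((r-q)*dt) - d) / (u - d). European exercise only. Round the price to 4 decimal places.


dt = T/N = 0.250000
u = exp(sigma*sqrt(dt)) = 1.221403; d = 1/u = 0.818731
p = (exp((r-q)*dt) - d) / (u - d) = 0.435310
Discount per step: exp(-r*dt) = 0.999500
Stock lattice S(k, i) with i counting down-moves:
  k=0: S(0,0) = 101.3600
  k=1: S(1,0) = 123.8014; S(1,1) = 82.9865
  k=2: S(2,0) = 151.2114; S(2,1) = 101.3600; S(2,2) = 67.9436
  k=3: S(3,0) = 184.6900; S(3,1) = 123.8014; S(3,2) = 82.9865; S(3,3) = 55.6275
  k=4: S(4,0) = 225.5808; S(4,1) = 151.2114; S(4,2) = 101.3600; S(4,3) = 67.9436; S(4,4) = 45.5440
Terminal payoffs V(N, i) = max(K - S_T, 0):
  V(4,0) = 0.000000; V(4,1) = 0.000000; V(4,2) = 0.000000; V(4,3) = 21.106360; V(4,4) = 43.506016
Backward induction: V(k, i) = exp(-r*dt) * [p * V(k+1, i) + (1-p) * V(k+1, i+1)].
  V(3,0) = exp(-r*dt) * [p*0.000000 + (1-p)*0.000000] = 0.000000
  V(3,1) = exp(-r*dt) * [p*0.000000 + (1-p)*0.000000] = 0.000000
  V(3,2) = exp(-r*dt) * [p*0.000000 + (1-p)*21.106360] = 11.912590
  V(3,3) = exp(-r*dt) * [p*21.106360 + (1-p)*43.506016] = 33.738345
  V(2,0) = exp(-r*dt) * [p*0.000000 + (1-p)*0.000000] = 0.000000
  V(2,1) = exp(-r*dt) * [p*0.000000 + (1-p)*11.912590] = 6.723556
  V(2,2) = exp(-r*dt) * [p*11.912590 + (1-p)*33.738345] = 24.225257
  V(1,0) = exp(-r*dt) * [p*0.000000 + (1-p)*6.723556] = 3.794826
  V(1,1) = exp(-r*dt) * [p*6.723556 + (1-p)*24.225257] = 16.598287
  V(0,0) = exp(-r*dt) * [p*3.794826 + (1-p)*16.598287] = 11.019300

Answer: Price = V(0,0) = 11.0193


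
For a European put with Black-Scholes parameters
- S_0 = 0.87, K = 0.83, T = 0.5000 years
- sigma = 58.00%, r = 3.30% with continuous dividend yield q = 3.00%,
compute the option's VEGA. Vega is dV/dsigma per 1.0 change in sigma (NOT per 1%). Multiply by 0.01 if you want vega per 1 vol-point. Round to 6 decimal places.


d1 = 0.3234830916; d2 = -0.0866388415
phi(d1) = 0.3786060015; exp(-qT) = 0.9851119396; exp(-rT) = 0.9836353794
Vega = S * exp(-qT) * phi(d1) * sqrt(T) = 0.8700 * 0.9851119396 * 0.3786060015 * 0.7071067812 = 0.229444

Answer: Vega = 0.229444


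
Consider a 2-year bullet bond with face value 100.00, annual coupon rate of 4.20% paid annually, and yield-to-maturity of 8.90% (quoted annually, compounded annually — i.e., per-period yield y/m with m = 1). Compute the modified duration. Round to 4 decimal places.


Answer: Modified duration = 1.7979

Derivation:
Coupon per period c = face * coupon_rate / m = 4.200000
Periods per year m = 1; per-period yield y/m = 0.089000
Number of cashflows N = 2
Cashflows (t years, CF_t, discount factor 1/(1+y/m)^(m*t), PV):
  t = 1.0000: CF_t = 4.200000, DF = 0.918274, PV = 3.856749
  t = 2.0000: CF_t = 104.200000, DF = 0.843226, PV = 87.864200
Price P = sum_t PV_t = 91.720949
First compute Macaulay numerator sum_t t * PV_t:
  t * PV_t at t = 1.0000: 3.856749
  t * PV_t at t = 2.0000: 175.728400
Macaulay duration D = 179.585149 / 91.720949 = 1.957951
Modified duration = D / (1 + y/m) = 1.957951 / (1 + 0.089000) = 1.797935


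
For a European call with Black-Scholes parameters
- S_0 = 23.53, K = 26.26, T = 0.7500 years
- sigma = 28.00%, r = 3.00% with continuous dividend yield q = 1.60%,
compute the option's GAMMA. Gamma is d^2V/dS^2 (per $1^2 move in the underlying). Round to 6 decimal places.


Answer: Gamma = 0.066276

Derivation:
d1 = -0.2881417707; d2 = -0.5306288838
phi(d1) = 0.3827200974; exp(-qT) = 0.9880717129; exp(-rT) = 0.9777512372
Gamma = exp(-qT) * phi(d1) / (S * sigma * sqrt(T)) = 0.9880717129 * 0.3827200974 / (23.5300 * 0.2800 * 0.8660254038) = 0.066276


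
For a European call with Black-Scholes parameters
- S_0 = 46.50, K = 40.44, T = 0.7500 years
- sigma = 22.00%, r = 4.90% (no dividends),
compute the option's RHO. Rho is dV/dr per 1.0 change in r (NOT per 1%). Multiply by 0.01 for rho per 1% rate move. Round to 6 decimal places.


Answer: Rho = 23.297094

Derivation:
d1 = 1.0210330257; d2 = 0.8305074369
phi(d1) = 0.2368820945; exp(-qT) = 1.0000000000; exp(-rT) = 0.9639170845
N(d2) = 0.7968740276
Rho = K*T*exp(-rT)*N(d2) = 40.4400 * 0.7500 * 0.9639170845 * 0.7968740276 = 23.297094


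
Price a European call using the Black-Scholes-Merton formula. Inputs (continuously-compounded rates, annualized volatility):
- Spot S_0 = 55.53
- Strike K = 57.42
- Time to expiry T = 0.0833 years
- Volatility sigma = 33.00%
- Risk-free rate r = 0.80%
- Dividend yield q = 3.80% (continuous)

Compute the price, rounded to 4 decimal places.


Answer: Price = 1.2781

Derivation:
d1 = (ln(S/K) + (r - q + 0.5*sigma^2) * T) / (sigma * sqrt(T)) = -0.33002247
d2 = d1 - sigma * sqrt(T) = -0.42526621
exp(-rT) = 0.99933382; exp(-qT) = 0.99683960
C = S_0 * exp(-qT) * N(d1) - K * exp(-rT) * N(d2)
N(d1) = 0.37069149; N(d2) = 0.33532131
C = 55.5300 * 0.99683960 * 0.37069149 - 57.4200 * 0.99933382 * 0.33532131 = 1.2781


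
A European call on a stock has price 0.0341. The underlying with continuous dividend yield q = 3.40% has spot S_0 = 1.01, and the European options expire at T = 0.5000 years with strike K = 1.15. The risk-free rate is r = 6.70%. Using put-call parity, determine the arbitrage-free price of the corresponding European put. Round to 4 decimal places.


Put-call parity: C - P = S_0 * exp(-qT) - K * exp(-rT).
S_0 * exp(-qT) = 1.0100 * 0.98314368 = 0.99297512
K * exp(-rT) = 1.1500 * 0.96705491 = 1.11211315
P = C - S*exp(-qT) + K*exp(-rT)
P = 0.0341 - 0.99297512 + 1.11211315 = 0.1532

Answer: Put price = 0.1532


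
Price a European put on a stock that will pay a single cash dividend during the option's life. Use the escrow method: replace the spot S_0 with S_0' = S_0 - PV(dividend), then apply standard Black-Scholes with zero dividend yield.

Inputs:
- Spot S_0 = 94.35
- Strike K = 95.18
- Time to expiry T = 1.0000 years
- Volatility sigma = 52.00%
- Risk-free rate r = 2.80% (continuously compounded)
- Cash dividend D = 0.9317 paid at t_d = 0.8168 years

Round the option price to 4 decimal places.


PV(D) = D * exp(-r * t_d) = 0.9317 * 0.97738915 = 0.91063347
S_0' = S_0 - PV(D) = 94.3500 - 0.91063347 = 93.43936653
d1 = (ln(S_0'/K) + (r + sigma^2/2)*T) / (sigma*sqrt(T)) = 0.27835174
d2 = d1 - sigma*sqrt(T) = -0.24164826
exp(-rT) = 0.97238837
N(-d1) = 0.39037118; N(-d2) = 0.59547364
P = K * exp(-rT) * N(-d2) - S_0' * N(-d1) = 95.1800 * 0.97238837 * 0.59547364 - 93.43936653 * 0.39037118 = 18.6362

Answer: Price = 18.6362


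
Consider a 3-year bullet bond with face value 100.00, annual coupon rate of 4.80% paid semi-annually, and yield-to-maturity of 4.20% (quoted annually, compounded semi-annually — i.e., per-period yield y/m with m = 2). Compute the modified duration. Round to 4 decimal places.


Answer: Modified duration = 2.7731

Derivation:
Coupon per period c = face * coupon_rate / m = 2.400000
Periods per year m = 2; per-period yield y/m = 0.021000
Number of cashflows N = 6
Cashflows (t years, CF_t, discount factor 1/(1+y/m)^(m*t), PV):
  t = 0.5000: CF_t = 2.400000, DF = 0.979432, PV = 2.350637
  t = 1.0000: CF_t = 2.400000, DF = 0.959287, PV = 2.302289
  t = 1.5000: CF_t = 2.400000, DF = 0.939556, PV = 2.254935
  t = 2.0000: CF_t = 2.400000, DF = 0.920231, PV = 2.208555
  t = 2.5000: CF_t = 2.400000, DF = 0.901304, PV = 2.163130
  t = 3.0000: CF_t = 102.400000, DF = 0.882766, PV = 90.395228
Price P = sum_t PV_t = 101.674773
First compute Macaulay numerator sum_t t * PV_t:
  t * PV_t at t = 0.5000: 1.175318
  t * PV_t at t = 1.0000: 2.302289
  t * PV_t at t = 1.5000: 3.382402
  t * PV_t at t = 2.0000: 4.417111
  t * PV_t at t = 2.5000: 5.407824
  t * PV_t at t = 3.0000: 271.185684
Macaulay duration D = 287.870627 / 101.674773 = 2.831289
Modified duration = D / (1 + y/m) = 2.831289 / (1 + 0.021000) = 2.773054


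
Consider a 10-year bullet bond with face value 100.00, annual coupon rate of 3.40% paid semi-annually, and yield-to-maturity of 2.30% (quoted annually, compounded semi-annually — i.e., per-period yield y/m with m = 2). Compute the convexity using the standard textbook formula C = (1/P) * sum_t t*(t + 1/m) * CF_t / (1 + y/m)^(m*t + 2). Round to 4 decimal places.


Coupon per period c = face * coupon_rate / m = 1.700000
Periods per year m = 2; per-period yield y/m = 0.011500
Number of cashflows N = 20
Cashflows (t years, CF_t, discount factor 1/(1+y/m)^(m*t), PV):
  t = 0.5000: CF_t = 1.700000, DF = 0.988631, PV = 1.680672
  t = 1.0000: CF_t = 1.700000, DF = 0.977391, PV = 1.661564
  t = 1.5000: CF_t = 1.700000, DF = 0.966279, PV = 1.642674
  t = 2.0000: CF_t = 1.700000, DF = 0.955293, PV = 1.623998
  t = 2.5000: CF_t = 1.700000, DF = 0.944432, PV = 1.605534
  t = 3.0000: CF_t = 1.700000, DF = 0.933694, PV = 1.587280
  t = 3.5000: CF_t = 1.700000, DF = 0.923079, PV = 1.569234
  t = 4.0000: CF_t = 1.700000, DF = 0.912584, PV = 1.551393
  t = 4.5000: CF_t = 1.700000, DF = 0.902209, PV = 1.533755
  t = 5.0000: CF_t = 1.700000, DF = 0.891951, PV = 1.516317
  t = 5.5000: CF_t = 1.700000, DF = 0.881810, PV = 1.499078
  t = 6.0000: CF_t = 1.700000, DF = 0.871785, PV = 1.482034
  t = 6.5000: CF_t = 1.700000, DF = 0.861873, PV = 1.465185
  t = 7.0000: CF_t = 1.700000, DF = 0.852075, PV = 1.448527
  t = 7.5000: CF_t = 1.700000, DF = 0.842387, PV = 1.432058
  t = 8.0000: CF_t = 1.700000, DF = 0.832810, PV = 1.415777
  t = 8.5000: CF_t = 1.700000, DF = 0.823341, PV = 1.399680
  t = 9.0000: CF_t = 1.700000, DF = 0.813981, PV = 1.383767
  t = 9.5000: CF_t = 1.700000, DF = 0.804726, PV = 1.368035
  t = 10.0000: CF_t = 101.700000, DF = 0.795577, PV = 80.910188
Price P = sum_t PV_t = 109.776749
Convexity numerator sum_t t*(t + 1/m) * CF_t / (1+y/m)^(m*t + 2):
  t = 0.5000: term = 0.821337
  t = 1.0000: term = 2.435996
  t = 1.5000: term = 4.816602
  t = 2.0000: term = 7.936401
  t = 2.5000: term = 11.769255
  t = 3.0000: term = 16.289626
  t = 3.5000: term = 21.472567
  t = 4.0000: term = 27.293709
  t = 4.5000: term = 33.729250
  t = 5.0000: term = 40.755945
  t = 5.5000: term = 48.351097
  t = 6.0000: term = 56.492541
  t = 6.5000: term = 65.158640
  t = 7.0000: term = 74.328271
  t = 7.5000: term = 83.980816
  t = 8.0000: term = 94.096153
  t = 8.5000: term = 104.654643
  t = 9.0000: term = 115.637127
  t = 9.5000: term = 127.024910
  t = 10.0000: term = 8303.491313
Convexity = (1/P) * sum = 9240.536200 / 109.776749 = 84.175714

Answer: Convexity = 84.1757
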